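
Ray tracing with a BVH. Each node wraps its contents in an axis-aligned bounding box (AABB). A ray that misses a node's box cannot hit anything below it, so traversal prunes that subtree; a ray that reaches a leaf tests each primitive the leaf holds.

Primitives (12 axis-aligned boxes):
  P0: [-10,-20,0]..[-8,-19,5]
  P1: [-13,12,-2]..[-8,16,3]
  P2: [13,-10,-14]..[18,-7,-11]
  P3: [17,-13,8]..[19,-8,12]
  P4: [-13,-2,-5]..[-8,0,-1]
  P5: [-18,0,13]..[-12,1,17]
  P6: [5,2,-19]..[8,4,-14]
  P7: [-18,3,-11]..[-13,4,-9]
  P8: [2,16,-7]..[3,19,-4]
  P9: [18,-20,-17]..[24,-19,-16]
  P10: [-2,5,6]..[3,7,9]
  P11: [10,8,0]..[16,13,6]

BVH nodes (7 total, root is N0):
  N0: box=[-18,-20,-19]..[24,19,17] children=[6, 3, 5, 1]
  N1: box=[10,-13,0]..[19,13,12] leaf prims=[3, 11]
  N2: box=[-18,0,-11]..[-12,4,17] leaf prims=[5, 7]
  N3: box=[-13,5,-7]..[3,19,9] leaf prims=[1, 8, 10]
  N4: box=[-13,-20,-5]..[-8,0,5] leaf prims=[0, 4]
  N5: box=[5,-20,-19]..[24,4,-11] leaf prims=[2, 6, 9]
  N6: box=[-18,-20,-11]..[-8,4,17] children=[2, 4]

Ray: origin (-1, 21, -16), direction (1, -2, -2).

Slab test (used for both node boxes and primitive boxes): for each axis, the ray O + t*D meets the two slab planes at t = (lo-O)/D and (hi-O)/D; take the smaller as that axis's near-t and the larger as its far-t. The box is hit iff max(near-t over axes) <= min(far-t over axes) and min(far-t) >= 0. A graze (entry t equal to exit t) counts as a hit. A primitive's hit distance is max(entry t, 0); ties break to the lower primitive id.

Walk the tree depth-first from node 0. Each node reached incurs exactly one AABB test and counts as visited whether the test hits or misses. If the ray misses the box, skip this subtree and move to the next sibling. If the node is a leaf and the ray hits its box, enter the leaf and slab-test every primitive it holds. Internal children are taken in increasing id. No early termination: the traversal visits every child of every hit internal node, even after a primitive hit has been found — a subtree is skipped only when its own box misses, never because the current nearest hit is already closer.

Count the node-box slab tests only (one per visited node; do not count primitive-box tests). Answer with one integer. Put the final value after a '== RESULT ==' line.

Traverse from the root:
N0 x:[-17,25] y:[1,41/2] z:[-33/2,3/2] -> hit [1,3/2], descend [1, 3, 5, 6]
  N1 x:[11,20] y:[4,17] z:[-14,-8] -> miss, prune
  N3 x:[-12,4] y:[1,8] z:[-25/2,-9/2] -> miss, prune
  N5 x:[6,25] y:[17/2,41/2] z:[-5/2,3/2] -> miss, prune
  N6 x:[-17,-7] y:[17/2,41/2] z:[-33/2,-5/2] -> miss, prune

Visited [0, 1, 3, 5, 6]. Tests: 5 box, 0 leaf. Nearest: miss.

== RESULT ==
5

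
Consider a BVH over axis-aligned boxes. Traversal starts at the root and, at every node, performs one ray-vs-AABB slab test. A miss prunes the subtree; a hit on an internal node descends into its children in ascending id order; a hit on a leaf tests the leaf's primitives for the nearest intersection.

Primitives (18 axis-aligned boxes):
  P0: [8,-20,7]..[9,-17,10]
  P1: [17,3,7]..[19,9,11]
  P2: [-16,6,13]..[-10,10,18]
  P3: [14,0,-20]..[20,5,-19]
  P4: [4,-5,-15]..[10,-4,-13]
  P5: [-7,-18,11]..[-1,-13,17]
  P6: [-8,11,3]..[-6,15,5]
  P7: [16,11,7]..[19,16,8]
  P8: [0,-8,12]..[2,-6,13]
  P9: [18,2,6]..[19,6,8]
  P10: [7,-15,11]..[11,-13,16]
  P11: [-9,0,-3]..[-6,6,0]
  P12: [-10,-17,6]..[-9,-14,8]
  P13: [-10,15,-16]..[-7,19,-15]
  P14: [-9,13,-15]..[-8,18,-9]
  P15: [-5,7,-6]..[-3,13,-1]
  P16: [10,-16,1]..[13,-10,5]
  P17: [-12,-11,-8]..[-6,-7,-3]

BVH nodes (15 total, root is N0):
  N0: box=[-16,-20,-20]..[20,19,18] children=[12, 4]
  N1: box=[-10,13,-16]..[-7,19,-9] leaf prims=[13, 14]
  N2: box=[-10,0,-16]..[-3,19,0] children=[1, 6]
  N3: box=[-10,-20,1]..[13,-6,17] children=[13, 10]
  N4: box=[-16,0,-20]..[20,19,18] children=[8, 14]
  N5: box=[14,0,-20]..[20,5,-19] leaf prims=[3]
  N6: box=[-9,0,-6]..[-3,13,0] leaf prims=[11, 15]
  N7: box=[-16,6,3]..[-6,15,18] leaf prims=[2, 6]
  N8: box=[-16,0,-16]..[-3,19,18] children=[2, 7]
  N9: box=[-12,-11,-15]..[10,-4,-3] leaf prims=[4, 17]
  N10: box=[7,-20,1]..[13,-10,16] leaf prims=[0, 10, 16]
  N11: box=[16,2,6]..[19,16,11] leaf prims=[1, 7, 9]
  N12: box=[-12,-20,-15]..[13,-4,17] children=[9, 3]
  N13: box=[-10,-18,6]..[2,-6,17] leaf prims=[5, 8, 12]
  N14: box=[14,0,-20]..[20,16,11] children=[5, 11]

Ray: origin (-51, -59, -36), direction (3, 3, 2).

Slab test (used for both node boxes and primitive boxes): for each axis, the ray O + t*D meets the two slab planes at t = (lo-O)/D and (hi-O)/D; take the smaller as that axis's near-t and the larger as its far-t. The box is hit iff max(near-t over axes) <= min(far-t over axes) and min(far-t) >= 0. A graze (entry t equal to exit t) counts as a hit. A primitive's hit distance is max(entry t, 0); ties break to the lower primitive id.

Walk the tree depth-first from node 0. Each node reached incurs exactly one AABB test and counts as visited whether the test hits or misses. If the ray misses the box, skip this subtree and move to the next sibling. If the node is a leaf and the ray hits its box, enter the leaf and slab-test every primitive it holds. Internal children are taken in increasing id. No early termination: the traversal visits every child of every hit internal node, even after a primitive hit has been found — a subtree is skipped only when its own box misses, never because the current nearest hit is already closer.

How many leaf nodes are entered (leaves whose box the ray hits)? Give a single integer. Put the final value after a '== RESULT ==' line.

Traverse from the root:
N0 x:[35/3,71/3] y:[13,26] z:[8,27] -> hit [13,71/3], descend [4, 12]
  N4 x:[35/3,71/3] y:[59/3,26] z:[8,27] -> hit [59/3,71/3], descend [8, 14]
    N8 x:[35/3,16] y:[59/3,26] z:[10,27] -> miss, prune
    N14 x:[65/3,71/3] y:[59/3,25] z:[8,47/2] -> hit [65/3,47/2], descend [5, 11]
      N5 x:[65/3,71/3] y:[59/3,64/3] z:[8,17/2] -> miss, prune
      N11 x:[67/3,70/3] y:[61/3,25] z:[21,47/2] -> hit [67/3,70/3] leaf, test {P1@t=68/3, P7(miss), P9(miss)}
  N12 x:[13,64/3] y:[13,55/3] z:[21/2,53/2] -> hit [13,55/3], descend [3, 9]
    N3 x:[41/3,64/3] y:[13,53/3] z:[37/2,53/2] -> miss, prune
    N9 x:[13,61/3] y:[16,55/3] z:[21/2,33/2] -> hit [16,33/2] leaf, test {P4(miss), P17(miss)}

9 AABB tests over nodes [0, 4, 8, 14, 5, 11, 12, 3, 9]; 2 leaves entered; closest P1.

== RESULT ==
2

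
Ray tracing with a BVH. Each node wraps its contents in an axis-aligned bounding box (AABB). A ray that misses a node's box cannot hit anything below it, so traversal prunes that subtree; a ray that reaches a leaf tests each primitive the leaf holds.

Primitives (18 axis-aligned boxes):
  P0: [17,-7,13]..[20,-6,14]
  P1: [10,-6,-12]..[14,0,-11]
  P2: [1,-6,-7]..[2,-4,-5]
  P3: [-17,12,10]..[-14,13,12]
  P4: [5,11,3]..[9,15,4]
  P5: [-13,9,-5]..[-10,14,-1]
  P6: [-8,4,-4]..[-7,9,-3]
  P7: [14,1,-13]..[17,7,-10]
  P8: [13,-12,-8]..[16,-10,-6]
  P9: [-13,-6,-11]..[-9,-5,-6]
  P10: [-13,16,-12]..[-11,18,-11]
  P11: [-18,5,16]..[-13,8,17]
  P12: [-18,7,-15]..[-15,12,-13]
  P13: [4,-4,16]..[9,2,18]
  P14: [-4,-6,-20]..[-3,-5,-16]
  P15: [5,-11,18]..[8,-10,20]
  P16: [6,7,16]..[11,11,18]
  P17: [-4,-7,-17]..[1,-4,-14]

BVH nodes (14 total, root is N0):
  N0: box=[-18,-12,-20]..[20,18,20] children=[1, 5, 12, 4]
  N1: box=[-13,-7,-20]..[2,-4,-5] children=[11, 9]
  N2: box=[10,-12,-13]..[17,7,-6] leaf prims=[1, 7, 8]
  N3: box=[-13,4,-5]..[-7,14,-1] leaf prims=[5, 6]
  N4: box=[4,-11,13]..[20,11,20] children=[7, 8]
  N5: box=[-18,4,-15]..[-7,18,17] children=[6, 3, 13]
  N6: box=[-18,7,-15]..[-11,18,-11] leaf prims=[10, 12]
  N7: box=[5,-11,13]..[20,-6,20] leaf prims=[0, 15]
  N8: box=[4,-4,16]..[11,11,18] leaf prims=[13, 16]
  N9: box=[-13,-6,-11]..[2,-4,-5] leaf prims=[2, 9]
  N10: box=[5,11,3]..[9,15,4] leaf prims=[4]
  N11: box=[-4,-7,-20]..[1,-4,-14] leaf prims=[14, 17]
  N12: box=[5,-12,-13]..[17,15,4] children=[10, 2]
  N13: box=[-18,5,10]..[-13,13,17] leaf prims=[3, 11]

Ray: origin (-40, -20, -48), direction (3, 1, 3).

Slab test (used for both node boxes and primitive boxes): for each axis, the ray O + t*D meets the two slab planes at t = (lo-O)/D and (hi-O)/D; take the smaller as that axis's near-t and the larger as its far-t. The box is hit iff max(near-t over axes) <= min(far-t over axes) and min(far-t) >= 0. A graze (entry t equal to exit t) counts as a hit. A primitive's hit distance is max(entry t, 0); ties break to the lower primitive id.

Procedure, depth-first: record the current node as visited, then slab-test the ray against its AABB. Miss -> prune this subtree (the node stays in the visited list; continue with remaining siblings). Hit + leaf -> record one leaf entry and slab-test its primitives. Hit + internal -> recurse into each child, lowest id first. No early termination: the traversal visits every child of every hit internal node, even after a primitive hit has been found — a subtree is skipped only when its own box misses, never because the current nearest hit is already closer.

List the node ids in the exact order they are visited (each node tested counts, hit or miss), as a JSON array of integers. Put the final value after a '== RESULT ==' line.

Traverse from the root:
N0 x:[22/3,20] y:[8,38] z:[28/3,68/3] -> hit [28/3,20], descend [1, 4, 5, 12]
  N1 x:[9,14] y:[13,16] z:[28/3,43/3] -> hit [13,14], descend [9, 11]
    N9 x:[9,14] y:[14,16] z:[37/3,43/3] -> hit [14,14] leaf, test {P2@t=14, P9(miss)}
    N11 x:[12,41/3] y:[13,16] z:[28/3,34/3] -> miss, prune
  N4 x:[44/3,20] y:[9,31] z:[61/3,68/3] -> miss, prune
  N5 x:[22/3,11] y:[24,38] z:[11,65/3] -> miss, prune
  N12 x:[15,19] y:[8,35] z:[35/3,52/3] -> hit [15,52/3], descend [2, 10]
    N2 x:[50/3,19] y:[8,27] z:[35/3,14] -> miss, prune
    N10 x:[15,49/3] y:[31,35] z:[17,52/3] -> miss, prune

Visited [0, 1, 9, 11, 4, 5, 12, 2, 10]. Tests: 9 box, 1 leaf. Nearest: P2.

== RESULT ==
[0, 1, 9, 11, 4, 5, 12, 2, 10]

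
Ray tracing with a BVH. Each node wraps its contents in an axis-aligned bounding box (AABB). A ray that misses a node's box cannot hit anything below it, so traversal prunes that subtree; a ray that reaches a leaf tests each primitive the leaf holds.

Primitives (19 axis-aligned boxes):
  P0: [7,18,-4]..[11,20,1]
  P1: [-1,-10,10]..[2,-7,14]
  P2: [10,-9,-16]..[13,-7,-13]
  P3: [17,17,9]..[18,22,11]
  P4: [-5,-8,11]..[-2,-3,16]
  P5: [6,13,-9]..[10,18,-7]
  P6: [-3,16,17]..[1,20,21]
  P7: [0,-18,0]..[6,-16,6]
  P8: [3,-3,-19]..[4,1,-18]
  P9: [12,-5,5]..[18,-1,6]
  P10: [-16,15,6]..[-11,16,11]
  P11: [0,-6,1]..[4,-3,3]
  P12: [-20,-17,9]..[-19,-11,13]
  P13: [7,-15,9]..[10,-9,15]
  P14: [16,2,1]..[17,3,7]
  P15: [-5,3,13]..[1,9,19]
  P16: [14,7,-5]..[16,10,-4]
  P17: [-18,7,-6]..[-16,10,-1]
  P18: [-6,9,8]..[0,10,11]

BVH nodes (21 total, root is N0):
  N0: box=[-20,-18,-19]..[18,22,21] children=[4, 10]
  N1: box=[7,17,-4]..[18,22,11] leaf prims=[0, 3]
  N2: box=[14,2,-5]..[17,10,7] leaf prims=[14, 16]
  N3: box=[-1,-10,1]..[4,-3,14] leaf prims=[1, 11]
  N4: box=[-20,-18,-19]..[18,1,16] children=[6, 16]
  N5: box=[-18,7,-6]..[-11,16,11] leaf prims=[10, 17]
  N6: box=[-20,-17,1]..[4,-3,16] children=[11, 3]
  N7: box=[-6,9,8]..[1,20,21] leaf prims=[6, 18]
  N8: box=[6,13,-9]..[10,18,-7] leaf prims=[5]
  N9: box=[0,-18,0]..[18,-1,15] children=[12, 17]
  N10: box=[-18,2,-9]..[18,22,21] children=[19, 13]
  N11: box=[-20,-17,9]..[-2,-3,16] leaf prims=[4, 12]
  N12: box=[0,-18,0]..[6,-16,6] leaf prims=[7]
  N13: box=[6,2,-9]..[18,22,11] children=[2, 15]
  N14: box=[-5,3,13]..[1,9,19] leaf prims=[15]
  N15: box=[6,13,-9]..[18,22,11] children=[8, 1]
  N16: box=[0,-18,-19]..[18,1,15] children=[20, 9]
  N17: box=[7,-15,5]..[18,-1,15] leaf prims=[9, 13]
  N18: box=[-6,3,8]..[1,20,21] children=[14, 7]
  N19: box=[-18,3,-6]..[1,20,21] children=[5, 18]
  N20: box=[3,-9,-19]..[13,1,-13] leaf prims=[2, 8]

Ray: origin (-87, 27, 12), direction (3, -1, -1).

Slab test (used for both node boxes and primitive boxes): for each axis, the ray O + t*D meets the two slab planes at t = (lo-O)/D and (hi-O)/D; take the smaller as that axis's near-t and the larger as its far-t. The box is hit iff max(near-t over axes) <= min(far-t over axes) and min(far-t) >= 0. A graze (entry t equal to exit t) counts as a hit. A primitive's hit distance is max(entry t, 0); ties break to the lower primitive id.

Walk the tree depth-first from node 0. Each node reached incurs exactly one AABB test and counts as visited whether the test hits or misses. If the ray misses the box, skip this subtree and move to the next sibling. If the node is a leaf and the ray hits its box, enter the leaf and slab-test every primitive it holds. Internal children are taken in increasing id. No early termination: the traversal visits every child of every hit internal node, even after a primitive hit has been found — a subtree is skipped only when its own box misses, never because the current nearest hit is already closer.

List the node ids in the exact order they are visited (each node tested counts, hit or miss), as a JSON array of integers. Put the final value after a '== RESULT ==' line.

Trace the traversal:
N0 x:[67/3,35] y:[5,45] z:[-9,31] -> hit [67/3,31], descend [4, 10]
  N4 x:[67/3,35] y:[26,45] z:[-4,31] -> hit [26,31], descend [6, 16]
    N6 x:[67/3,91/3] y:[30,44] z:[-4,11] -> miss, prune
    N16 x:[29,35] y:[26,45] z:[-3,31] -> hit [29,31], descend [9, 20]
      N9 x:[29,35] y:[28,45] z:[-3,12] -> miss, prune
      N20 x:[30,100/3] y:[26,36] z:[25,31] -> hit [30,31] leaf, test {P2(miss), P8@t=30}
  N10 x:[23,35] y:[5,25] z:[-9,21] -> miss, prune

Visited [0, 4, 6, 16, 9, 20, 10]. Tests: 7 box, 1 leaf. Nearest: P8.

== RESULT ==
[0, 4, 6, 16, 9, 20, 10]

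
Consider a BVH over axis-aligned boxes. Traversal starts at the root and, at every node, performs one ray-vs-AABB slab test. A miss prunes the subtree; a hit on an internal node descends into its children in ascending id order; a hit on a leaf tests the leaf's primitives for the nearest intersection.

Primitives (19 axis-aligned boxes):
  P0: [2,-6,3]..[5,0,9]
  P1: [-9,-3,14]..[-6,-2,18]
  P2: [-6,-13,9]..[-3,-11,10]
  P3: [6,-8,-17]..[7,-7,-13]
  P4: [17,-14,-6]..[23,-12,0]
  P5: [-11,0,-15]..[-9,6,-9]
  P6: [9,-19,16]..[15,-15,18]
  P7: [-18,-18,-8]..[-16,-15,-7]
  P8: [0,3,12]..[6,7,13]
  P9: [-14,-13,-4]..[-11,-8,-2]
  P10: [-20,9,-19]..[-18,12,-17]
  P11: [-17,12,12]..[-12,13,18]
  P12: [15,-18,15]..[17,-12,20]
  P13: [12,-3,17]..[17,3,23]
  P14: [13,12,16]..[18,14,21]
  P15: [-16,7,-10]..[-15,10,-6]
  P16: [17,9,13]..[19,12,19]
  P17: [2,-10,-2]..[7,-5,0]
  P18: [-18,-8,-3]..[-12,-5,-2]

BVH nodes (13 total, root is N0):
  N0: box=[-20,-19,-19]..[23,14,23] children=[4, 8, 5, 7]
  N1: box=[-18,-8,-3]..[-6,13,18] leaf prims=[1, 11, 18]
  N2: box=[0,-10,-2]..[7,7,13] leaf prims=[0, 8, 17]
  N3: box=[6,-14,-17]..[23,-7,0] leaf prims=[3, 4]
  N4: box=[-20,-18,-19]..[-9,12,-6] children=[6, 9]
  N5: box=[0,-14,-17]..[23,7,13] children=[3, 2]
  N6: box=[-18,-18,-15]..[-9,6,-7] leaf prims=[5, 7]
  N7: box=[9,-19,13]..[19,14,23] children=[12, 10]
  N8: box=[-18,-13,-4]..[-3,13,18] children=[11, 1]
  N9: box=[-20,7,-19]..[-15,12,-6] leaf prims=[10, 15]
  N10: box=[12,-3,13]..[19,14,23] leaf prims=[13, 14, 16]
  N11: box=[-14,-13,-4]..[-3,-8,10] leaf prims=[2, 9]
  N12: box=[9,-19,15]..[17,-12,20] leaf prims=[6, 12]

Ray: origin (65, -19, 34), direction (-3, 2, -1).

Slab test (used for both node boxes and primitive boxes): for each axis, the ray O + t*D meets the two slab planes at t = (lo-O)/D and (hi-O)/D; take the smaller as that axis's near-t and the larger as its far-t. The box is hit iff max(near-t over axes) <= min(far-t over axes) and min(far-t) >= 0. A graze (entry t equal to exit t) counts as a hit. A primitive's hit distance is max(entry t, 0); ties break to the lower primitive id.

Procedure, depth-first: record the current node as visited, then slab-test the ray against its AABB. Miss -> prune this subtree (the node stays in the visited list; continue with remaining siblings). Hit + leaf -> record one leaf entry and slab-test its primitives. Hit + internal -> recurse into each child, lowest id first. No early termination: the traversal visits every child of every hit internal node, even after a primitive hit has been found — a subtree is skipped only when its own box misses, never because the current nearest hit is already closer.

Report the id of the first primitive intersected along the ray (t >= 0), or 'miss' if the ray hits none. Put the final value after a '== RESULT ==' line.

Walk:
N0 x:[14,85/3] y:[0,33/2] z:[11,53] -> hit [14,33/2], descend [4, 5, 7, 8]
  N4 x:[74/3,85/3] y:[1/2,31/2] z:[40,53] -> miss, prune
  N5 x:[14,65/3] y:[5/2,13] z:[21,51] -> miss, prune
  N7 x:[46/3,56/3] y:[0,33/2] z:[11,21] -> hit [46/3,33/2], descend [10, 12]
    N10 x:[46/3,53/3] y:[8,33/2] z:[11,21] -> hit [46/3,33/2] leaf, test {P13(miss), P14@t=47/3, P16@t=46/3}
    N12 x:[16,56/3] y:[0,7/2] z:[14,19] -> miss, prune
  N8 x:[68/3,83/3] y:[3,16] z:[16,38] -> miss, prune

Summary -> nodes [0, 4, 5, 7, 10, 12, 8]; box-tests=7; leaf-entries=1; first=P16

== RESULT ==
16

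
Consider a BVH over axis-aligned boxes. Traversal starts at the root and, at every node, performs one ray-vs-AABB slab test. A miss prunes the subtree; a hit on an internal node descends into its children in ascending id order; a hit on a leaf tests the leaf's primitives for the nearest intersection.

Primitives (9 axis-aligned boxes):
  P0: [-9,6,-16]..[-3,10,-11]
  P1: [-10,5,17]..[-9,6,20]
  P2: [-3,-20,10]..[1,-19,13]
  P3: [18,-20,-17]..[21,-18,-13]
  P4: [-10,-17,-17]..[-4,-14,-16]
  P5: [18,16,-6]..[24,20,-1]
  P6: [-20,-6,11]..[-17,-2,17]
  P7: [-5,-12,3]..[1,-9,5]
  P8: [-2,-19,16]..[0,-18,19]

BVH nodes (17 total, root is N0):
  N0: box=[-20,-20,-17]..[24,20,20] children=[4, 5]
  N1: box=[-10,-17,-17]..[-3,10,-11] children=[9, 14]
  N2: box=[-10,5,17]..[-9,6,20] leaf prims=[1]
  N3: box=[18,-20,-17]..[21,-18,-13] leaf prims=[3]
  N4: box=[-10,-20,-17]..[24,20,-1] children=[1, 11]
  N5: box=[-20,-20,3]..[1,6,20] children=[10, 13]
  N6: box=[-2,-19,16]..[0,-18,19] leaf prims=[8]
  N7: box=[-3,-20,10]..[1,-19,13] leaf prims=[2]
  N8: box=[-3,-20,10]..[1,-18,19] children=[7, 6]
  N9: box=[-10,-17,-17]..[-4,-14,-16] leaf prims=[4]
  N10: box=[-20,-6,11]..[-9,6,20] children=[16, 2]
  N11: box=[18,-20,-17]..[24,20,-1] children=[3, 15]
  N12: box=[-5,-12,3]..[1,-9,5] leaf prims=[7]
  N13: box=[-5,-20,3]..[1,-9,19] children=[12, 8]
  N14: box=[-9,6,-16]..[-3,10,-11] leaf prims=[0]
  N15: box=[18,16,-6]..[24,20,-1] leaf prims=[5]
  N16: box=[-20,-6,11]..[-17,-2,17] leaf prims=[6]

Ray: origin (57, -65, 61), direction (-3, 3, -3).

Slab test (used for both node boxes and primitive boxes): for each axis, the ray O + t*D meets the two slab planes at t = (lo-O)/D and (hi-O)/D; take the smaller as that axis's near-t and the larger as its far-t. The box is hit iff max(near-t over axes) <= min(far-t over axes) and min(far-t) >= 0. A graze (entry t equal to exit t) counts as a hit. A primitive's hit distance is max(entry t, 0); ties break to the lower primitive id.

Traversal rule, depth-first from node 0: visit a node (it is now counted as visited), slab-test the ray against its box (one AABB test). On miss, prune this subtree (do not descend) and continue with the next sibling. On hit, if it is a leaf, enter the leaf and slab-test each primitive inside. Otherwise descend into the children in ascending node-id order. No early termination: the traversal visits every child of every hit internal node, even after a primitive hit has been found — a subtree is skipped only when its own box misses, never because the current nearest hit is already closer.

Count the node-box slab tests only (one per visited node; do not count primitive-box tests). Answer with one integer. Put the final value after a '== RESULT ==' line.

Traverse from the root:
N0 x:[11,77/3] y:[15,85/3] z:[41/3,26] -> hit [15,77/3], descend [4, 5]
  N4 x:[11,67/3] y:[15,85/3] z:[62/3,26] -> hit [62/3,67/3], descend [1, 11]
    N1 x:[20,67/3] y:[16,25] z:[24,26] -> miss, prune
    N11 x:[11,13] y:[15,85/3] z:[62/3,26] -> miss, prune
  N5 x:[56/3,77/3] y:[15,71/3] z:[41/3,58/3] -> hit [56/3,58/3], descend [10, 13]
    N10 x:[22,77/3] y:[59/3,71/3] z:[41/3,50/3] -> miss, prune
    N13 x:[56/3,62/3] y:[15,56/3] z:[14,58/3] -> hit [56/3,56/3], descend [8, 12]
      N8 x:[56/3,20] y:[15,47/3] z:[14,17] -> miss, prune
      N12 x:[56/3,62/3] y:[53/3,56/3] z:[56/3,58/3] -> hit [56/3,56/3] leaf, test {P7@t=56/3}

Summary -> nodes [0, 4, 1, 11, 5, 10, 13, 8, 12]; box-tests=9; leaf-entries=1; first=P7

== RESULT ==
9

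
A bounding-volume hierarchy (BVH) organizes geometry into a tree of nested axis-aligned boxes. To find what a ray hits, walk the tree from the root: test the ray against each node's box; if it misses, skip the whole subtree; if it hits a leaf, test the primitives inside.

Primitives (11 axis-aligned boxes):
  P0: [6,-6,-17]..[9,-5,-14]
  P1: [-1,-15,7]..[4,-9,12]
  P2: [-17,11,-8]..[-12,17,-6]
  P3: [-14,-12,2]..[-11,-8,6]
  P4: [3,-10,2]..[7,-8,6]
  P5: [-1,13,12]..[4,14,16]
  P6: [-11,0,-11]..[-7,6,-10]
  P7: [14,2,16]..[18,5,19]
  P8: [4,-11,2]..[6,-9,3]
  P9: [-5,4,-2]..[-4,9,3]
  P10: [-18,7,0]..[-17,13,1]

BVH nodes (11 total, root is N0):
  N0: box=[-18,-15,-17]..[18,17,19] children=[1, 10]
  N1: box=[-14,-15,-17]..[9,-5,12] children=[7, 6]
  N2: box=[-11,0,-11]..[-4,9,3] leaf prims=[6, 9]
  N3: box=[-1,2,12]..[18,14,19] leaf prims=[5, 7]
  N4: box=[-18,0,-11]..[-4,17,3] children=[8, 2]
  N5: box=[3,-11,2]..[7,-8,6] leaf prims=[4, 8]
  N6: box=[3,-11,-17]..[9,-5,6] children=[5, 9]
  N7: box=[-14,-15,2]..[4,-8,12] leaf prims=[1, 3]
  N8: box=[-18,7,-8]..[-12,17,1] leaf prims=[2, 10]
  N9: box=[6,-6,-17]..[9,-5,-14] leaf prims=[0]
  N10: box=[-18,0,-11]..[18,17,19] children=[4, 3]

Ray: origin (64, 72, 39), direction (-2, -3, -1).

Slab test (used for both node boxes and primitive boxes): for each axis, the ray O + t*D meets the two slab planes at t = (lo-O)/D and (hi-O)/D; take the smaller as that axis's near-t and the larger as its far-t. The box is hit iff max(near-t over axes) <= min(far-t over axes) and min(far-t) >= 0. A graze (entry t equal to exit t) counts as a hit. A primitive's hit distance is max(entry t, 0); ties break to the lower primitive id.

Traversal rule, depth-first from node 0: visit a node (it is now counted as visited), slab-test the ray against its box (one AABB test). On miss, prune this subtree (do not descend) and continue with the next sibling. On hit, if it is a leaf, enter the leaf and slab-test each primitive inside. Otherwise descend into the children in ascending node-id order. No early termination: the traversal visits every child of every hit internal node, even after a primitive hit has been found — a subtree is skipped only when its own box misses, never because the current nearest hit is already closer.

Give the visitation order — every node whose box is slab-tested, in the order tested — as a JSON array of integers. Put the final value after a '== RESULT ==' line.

Walk:
N0 x:[23,41] y:[55/3,29] z:[20,56] -> hit [23,29], descend [1, 10]
  N1 x:[55/2,39] y:[77/3,29] z:[27,56] -> hit [55/2,29], descend [6, 7]
    N6 x:[55/2,61/2] y:[77/3,83/3] z:[33,56] -> miss, prune
    N7 x:[30,39] y:[80/3,29] z:[27,37] -> miss, prune
  N10 x:[23,41] y:[55/3,24] z:[20,50] -> hit [23,24], descend [3, 4]
    N3 x:[23,65/2] y:[58/3,70/3] z:[20,27] -> hit [23,70/3] leaf, test {P5(miss), P7@t=23}
    N4 x:[34,41] y:[55/3,24] z:[36,50] -> miss, prune

order=[0, 1, 6, 7, 10, 3, 4]  |boxes|=7  |leaves|=1  hit=P7

== RESULT ==
[0, 1, 6, 7, 10, 3, 4]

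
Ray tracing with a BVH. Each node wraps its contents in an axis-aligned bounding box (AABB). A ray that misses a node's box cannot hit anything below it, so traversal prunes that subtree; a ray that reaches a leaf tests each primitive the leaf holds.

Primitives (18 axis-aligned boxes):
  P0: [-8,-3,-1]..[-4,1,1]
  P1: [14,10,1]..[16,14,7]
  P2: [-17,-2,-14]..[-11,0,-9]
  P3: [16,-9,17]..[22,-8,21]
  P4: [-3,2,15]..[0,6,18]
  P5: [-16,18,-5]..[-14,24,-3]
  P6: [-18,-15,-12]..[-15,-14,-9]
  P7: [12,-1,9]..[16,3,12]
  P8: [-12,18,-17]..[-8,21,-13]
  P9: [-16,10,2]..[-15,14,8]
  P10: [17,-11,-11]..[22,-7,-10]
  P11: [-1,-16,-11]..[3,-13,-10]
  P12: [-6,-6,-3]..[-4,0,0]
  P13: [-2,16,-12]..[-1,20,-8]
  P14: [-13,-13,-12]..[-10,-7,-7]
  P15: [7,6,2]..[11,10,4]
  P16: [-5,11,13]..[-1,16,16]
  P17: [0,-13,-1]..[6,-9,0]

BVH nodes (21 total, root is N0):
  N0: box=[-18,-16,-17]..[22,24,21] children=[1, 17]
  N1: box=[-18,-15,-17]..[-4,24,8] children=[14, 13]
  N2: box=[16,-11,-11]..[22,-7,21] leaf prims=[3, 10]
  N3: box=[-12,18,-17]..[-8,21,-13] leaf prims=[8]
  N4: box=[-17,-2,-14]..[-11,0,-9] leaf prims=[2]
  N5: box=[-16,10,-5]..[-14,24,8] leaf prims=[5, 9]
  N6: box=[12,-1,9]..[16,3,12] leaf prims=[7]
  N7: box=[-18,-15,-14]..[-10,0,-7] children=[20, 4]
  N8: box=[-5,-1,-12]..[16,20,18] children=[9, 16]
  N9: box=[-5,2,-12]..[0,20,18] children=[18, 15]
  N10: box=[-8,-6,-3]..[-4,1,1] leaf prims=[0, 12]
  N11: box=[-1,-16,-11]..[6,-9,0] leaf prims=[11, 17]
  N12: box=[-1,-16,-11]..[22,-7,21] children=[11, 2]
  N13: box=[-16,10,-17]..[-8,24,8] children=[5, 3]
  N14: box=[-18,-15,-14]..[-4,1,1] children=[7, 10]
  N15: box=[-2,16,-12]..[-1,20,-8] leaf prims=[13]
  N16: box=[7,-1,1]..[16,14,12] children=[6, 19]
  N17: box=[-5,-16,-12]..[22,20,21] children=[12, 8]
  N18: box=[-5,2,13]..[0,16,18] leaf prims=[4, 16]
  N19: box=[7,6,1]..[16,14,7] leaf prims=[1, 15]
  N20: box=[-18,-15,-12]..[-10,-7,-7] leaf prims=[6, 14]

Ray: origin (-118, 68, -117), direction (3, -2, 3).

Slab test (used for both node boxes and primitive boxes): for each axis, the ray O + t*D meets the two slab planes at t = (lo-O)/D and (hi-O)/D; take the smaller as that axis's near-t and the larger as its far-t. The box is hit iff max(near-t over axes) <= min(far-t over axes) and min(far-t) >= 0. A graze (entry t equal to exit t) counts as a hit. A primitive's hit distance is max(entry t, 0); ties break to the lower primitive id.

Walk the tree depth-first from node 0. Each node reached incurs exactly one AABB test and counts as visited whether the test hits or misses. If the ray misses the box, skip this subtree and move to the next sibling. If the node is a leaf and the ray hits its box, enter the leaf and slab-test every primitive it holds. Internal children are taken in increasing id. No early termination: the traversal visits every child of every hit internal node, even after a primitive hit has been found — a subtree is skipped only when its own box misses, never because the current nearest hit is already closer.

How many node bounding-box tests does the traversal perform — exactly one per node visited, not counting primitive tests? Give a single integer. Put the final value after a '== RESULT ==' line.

Trace the traversal:
N0 x:[100/3,140/3] y:[22,42] z:[100/3,46] -> hit [100/3,42], descend [1, 17]
  N1 x:[100/3,38] y:[22,83/2] z:[100/3,125/3] -> hit [100/3,38], descend [13, 14]
    N13 x:[34,110/3] y:[22,29] z:[100/3,125/3] -> miss, prune
    N14 x:[100/3,38] y:[67/2,83/2] z:[103/3,118/3] -> hit [103/3,38], descend [7, 10]
      N7 x:[100/3,36] y:[34,83/2] z:[103/3,110/3] -> hit [103/3,36], descend [4, 20]
        N4 x:[101/3,107/3] y:[34,35] z:[103/3,36] -> hit [103/3,35] leaf, test {P2@t=103/3}
        N20 x:[100/3,36] y:[75/2,83/2] z:[35,110/3] -> miss, prune
      N10 x:[110/3,38] y:[67/2,37] z:[38,118/3] -> miss, prune
  N17 x:[113/3,140/3] y:[24,42] z:[35,46] -> hit [113/3,42], descend [8, 12]
    N8 x:[113/3,134/3] y:[24,69/2] z:[35,45] -> miss, prune
    N12 x:[39,140/3] y:[75/2,42] z:[106/3,46] -> hit [39,42], descend [2, 11]
      N2 x:[134/3,140/3] y:[75/2,79/2] z:[106/3,46] -> miss, prune
      N11 x:[39,124/3] y:[77/2,42] z:[106/3,39] -> hit [39,39] leaf, test {P11(miss), P17(miss)}

order=[0, 1, 13, 14, 7, 4, 20, 10, 17, 8, 12, 2, 11]  |boxes|=13  |leaves|=2  hit=P2

== RESULT ==
13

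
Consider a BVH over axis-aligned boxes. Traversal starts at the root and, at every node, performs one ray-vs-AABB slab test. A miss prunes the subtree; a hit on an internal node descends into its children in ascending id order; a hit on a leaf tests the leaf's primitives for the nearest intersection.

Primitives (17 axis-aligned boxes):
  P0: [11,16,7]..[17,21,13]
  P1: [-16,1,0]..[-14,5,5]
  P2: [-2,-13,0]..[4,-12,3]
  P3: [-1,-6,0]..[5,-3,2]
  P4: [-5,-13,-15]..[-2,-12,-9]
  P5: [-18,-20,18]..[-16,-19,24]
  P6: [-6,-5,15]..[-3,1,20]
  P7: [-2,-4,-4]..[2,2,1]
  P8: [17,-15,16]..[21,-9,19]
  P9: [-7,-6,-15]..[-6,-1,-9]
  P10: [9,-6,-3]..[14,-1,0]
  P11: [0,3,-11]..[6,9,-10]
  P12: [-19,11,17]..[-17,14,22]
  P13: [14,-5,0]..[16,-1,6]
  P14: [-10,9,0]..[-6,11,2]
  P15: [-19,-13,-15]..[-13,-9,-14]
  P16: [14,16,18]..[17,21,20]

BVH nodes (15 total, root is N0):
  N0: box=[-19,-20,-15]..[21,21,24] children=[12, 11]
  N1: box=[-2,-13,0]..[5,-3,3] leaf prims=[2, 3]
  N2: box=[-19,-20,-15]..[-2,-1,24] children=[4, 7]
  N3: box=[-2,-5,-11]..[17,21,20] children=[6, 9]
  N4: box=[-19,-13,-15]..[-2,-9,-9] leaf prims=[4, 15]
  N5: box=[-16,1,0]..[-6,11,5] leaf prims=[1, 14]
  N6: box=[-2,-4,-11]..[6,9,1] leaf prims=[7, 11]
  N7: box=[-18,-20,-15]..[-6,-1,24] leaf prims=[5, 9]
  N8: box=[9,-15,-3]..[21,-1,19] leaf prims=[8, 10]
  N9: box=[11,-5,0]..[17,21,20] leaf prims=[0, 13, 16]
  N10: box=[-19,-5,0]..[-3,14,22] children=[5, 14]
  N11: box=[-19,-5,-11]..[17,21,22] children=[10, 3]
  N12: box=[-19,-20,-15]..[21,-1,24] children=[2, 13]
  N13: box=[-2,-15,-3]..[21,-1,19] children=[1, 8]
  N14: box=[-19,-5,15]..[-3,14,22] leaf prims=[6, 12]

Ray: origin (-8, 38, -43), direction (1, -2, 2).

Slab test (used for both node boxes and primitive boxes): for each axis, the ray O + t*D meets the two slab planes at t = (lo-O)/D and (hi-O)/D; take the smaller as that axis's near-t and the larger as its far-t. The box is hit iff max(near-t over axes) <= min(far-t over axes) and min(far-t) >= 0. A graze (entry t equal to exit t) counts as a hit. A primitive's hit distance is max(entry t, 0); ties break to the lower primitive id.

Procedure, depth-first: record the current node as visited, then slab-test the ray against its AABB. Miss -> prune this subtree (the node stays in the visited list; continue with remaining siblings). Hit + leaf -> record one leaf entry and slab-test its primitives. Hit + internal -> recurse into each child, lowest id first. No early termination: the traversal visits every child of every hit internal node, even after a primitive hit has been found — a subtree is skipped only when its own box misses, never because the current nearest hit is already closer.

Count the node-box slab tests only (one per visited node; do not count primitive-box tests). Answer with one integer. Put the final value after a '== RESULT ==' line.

Trace the traversal:
N0 x:[-11,29] y:[17/2,29] z:[14,67/2] -> hit [14,29], descend [11, 12]
  N11 x:[-11,25] y:[17/2,43/2] z:[16,65/2] -> hit [16,43/2], descend [3, 10]
    N3 x:[6,25] y:[17/2,43/2] z:[16,63/2] -> hit [16,43/2], descend [6, 9]
      N6 x:[6,14] y:[29/2,21] z:[16,22] -> miss, prune
      N9 x:[19,25] y:[17/2,43/2] z:[43/2,63/2] -> hit [43/2,43/2] leaf, test {P0(miss), P13(miss), P16(miss)}
    N10 x:[-11,5] y:[12,43/2] z:[43/2,65/2] -> miss, prune
  N12 x:[-11,29] y:[39/2,29] z:[14,67/2] -> hit [39/2,29], descend [2, 13]
    N2 x:[-11,6] y:[39/2,29] z:[14,67/2] -> miss, prune
    N13 x:[6,29] y:[39/2,53/2] z:[20,31] -> hit [20,53/2], descend [1, 8]
      N1 x:[6,13] y:[41/2,51/2] z:[43/2,23] -> miss, prune
      N8 x:[17,29] y:[39/2,53/2] z:[20,31] -> hit [20,53/2] leaf, test {P8(miss), P10@t=20}

order=[0, 11, 3, 6, 9, 10, 12, 2, 13, 1, 8]  |boxes|=11  |leaves|=2  hit=P10

== RESULT ==
11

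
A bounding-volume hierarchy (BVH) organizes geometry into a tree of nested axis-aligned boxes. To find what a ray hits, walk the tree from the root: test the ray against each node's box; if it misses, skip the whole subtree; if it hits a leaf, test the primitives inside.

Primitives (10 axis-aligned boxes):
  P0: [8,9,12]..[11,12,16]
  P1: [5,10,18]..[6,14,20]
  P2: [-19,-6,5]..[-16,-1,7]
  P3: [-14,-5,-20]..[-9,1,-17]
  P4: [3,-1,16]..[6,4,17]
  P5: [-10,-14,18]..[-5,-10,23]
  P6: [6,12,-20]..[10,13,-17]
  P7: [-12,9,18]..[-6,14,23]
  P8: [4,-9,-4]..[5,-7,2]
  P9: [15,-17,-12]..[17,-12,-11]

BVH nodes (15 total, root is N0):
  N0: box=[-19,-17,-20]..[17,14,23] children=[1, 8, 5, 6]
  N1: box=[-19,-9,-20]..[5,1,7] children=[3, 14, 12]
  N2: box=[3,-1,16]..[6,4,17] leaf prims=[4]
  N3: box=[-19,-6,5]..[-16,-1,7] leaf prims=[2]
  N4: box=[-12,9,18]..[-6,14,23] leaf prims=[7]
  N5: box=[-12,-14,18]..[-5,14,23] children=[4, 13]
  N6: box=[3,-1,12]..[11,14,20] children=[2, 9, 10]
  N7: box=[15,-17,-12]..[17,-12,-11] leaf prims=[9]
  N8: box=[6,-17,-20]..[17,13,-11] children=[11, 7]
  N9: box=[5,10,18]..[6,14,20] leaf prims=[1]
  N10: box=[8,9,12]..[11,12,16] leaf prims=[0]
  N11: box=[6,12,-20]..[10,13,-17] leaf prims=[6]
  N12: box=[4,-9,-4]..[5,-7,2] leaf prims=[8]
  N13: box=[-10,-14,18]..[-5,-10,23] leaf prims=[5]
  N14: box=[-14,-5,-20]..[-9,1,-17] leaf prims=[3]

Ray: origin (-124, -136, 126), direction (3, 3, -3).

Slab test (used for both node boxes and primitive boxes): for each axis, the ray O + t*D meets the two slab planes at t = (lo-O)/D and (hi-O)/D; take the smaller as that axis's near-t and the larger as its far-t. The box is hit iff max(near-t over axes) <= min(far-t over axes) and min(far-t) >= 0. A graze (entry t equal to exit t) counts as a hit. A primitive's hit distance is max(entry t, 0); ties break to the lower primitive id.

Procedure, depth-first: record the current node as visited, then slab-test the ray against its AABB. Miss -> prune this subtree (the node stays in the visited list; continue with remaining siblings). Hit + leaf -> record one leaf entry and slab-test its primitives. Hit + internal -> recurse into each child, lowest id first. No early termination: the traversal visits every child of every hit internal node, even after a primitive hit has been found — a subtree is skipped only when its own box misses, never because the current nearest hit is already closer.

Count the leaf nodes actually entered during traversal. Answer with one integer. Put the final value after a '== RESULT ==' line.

Traverse from the root:
N0 x:[35,47] y:[119/3,50] z:[103/3,146/3] -> hit [119/3,47], descend [1, 5, 6, 8]
  N1 x:[35,43] y:[127/3,137/3] z:[119/3,146/3] -> hit [127/3,43], descend [3, 12, 14]
    N3 x:[35,36] y:[130/3,45] z:[119/3,121/3] -> miss, prune
    N12 x:[128/3,43] y:[127/3,43] z:[124/3,130/3] -> hit [128/3,43] leaf, test {P8@t=128/3}
    N14 x:[110/3,115/3] y:[131/3,137/3] z:[143/3,146/3] -> miss, prune
  N5 x:[112/3,119/3] y:[122/3,50] z:[103/3,36] -> miss, prune
  N6 x:[127/3,45] y:[45,50] z:[106/3,38] -> miss, prune
  N8 x:[130/3,47] y:[119/3,149/3] z:[137/3,146/3] -> hit [137/3,47], descend [7, 11]
    N7 x:[139/3,47] y:[119/3,124/3] z:[137/3,46] -> miss, prune
    N11 x:[130/3,134/3] y:[148/3,149/3] z:[143/3,146/3] -> miss, prune

order=[0, 1, 3, 12, 14, 5, 6, 8, 7, 11]  |boxes|=10  |leaves|=1  hit=P8

== RESULT ==
1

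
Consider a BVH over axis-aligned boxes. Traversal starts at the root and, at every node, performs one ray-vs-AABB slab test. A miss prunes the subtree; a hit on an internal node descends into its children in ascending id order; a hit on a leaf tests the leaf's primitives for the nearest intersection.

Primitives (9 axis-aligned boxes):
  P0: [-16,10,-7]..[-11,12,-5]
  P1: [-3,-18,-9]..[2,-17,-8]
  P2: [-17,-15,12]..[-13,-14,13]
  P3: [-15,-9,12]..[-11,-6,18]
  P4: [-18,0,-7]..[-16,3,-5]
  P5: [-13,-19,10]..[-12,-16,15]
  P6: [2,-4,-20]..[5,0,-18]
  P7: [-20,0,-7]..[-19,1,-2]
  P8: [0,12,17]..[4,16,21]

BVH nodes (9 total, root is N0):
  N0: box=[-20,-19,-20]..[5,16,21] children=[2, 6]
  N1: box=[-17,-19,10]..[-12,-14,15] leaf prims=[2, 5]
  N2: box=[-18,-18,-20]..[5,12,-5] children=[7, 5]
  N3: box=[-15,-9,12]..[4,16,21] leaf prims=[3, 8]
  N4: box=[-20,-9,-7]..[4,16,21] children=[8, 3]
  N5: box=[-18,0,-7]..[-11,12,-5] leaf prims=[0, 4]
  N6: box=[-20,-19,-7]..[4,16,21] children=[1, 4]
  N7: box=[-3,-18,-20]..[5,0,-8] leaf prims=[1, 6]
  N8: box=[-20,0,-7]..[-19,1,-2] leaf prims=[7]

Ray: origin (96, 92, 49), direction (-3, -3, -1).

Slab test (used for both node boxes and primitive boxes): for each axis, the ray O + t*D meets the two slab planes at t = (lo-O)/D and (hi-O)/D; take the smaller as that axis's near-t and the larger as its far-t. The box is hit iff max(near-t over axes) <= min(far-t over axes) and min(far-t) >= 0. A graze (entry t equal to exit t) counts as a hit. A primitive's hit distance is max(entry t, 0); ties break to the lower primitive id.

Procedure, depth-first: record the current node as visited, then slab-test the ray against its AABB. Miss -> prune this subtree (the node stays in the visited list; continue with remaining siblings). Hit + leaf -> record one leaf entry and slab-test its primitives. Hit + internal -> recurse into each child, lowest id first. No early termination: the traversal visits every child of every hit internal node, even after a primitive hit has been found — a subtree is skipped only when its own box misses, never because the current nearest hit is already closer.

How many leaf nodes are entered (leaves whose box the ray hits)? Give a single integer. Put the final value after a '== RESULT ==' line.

Walk:
N0 x:[91/3,116/3] y:[76/3,37] z:[28,69] -> hit [91/3,37], descend [2, 6]
  N2 x:[91/3,38] y:[80/3,110/3] z:[54,69] -> miss, prune
  N6 x:[92/3,116/3] y:[76/3,37] z:[28,56] -> hit [92/3,37], descend [1, 4]
    N1 x:[36,113/3] y:[106/3,37] z:[34,39] -> hit [36,37] leaf, test {P2(miss), P5@t=36}
    N4 x:[92/3,116/3] y:[76/3,101/3] z:[28,56] -> hit [92/3,101/3], descend [3, 8]
      N3 x:[92/3,37] y:[76/3,101/3] z:[28,37] -> hit [92/3,101/3] leaf, test {P3(miss), P8(miss)}
      N8 x:[115/3,116/3] y:[91/3,92/3] z:[51,56] -> miss, prune

Summary -> nodes [0, 2, 6, 1, 4, 3, 8]; box-tests=7; leaf-entries=2; first=P5

== RESULT ==
2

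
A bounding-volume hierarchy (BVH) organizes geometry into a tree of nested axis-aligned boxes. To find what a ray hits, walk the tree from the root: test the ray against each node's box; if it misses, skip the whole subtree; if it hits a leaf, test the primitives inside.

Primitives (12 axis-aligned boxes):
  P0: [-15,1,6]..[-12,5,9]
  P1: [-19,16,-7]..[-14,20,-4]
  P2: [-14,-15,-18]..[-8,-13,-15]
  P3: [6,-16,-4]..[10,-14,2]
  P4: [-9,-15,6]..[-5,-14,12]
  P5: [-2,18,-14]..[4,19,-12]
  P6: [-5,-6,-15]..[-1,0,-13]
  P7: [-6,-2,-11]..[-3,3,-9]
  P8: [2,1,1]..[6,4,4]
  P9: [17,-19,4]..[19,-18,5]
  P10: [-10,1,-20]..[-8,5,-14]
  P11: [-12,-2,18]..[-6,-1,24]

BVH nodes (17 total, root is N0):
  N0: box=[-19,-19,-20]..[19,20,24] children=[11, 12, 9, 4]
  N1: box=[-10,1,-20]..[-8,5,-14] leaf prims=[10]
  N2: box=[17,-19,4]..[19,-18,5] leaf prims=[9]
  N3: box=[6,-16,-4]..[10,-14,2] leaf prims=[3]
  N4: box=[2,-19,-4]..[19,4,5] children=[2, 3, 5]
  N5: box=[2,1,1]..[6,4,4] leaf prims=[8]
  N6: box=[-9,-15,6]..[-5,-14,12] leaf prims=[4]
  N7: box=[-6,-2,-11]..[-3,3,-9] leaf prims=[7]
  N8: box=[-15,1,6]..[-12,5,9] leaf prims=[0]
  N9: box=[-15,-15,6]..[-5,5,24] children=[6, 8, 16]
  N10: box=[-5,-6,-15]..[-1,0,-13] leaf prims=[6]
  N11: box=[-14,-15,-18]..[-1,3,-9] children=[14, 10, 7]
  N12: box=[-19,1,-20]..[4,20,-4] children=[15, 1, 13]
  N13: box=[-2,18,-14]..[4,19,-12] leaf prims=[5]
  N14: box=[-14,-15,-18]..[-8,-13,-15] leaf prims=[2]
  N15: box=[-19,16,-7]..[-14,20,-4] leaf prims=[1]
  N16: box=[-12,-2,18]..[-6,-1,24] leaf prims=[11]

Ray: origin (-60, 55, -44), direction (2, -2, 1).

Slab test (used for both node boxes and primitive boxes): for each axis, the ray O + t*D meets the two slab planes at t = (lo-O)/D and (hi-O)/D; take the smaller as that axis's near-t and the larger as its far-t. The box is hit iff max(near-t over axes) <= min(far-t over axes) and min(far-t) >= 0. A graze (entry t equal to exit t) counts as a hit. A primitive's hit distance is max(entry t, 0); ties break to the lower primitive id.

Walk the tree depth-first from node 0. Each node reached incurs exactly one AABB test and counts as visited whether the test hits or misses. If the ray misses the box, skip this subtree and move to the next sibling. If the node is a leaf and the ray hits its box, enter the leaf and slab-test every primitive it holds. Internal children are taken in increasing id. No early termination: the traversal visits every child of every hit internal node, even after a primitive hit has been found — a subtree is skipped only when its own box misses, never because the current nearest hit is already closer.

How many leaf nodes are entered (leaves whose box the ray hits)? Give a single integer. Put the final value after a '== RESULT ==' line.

Traverse from the root:
N0 x:[41/2,79/2] y:[35/2,37] z:[24,68] -> hit [24,37], descend [4, 9, 11, 12]
  N4 x:[31,79/2] y:[51/2,37] z:[40,49] -> miss, prune
  N9 x:[45/2,55/2] y:[25,35] z:[50,68] -> miss, prune
  N11 x:[23,59/2] y:[26,35] z:[26,35] -> hit [26,59/2], descend [7, 10, 14]
    N7 x:[27,57/2] y:[26,57/2] z:[33,35] -> miss, prune
    N10 x:[55/2,59/2] y:[55/2,61/2] z:[29,31] -> hit [29,59/2] leaf, test {P6@t=29}
    N14 x:[23,26] y:[34,35] z:[26,29] -> miss, prune
  N12 x:[41/2,32] y:[35/2,27] z:[24,40] -> hit [24,27], descend [1, 13, 15]
    N1 x:[25,26] y:[25,27] z:[24,30] -> hit [25,26] leaf, test {P10@t=25}
    N13 x:[29,32] y:[18,37/2] z:[30,32] -> miss, prune
    N15 x:[41/2,23] y:[35/2,39/2] z:[37,40] -> miss, prune

Summary -> nodes [0, 4, 9, 11, 7, 10, 14, 12, 1, 13, 15]; box-tests=11; leaf-entries=2; first=P10

== RESULT ==
2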